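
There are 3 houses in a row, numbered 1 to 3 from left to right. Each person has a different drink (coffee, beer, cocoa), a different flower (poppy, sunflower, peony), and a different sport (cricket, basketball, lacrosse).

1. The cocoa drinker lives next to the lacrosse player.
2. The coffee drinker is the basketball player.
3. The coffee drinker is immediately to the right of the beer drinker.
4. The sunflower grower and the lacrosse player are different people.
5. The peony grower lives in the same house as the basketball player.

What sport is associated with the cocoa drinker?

cricket

The beer drinker is narrowed to house 1 or 2; consider each.
Placing it in house 1 leads to a contradiction, so it's in house 2.
From clue 3, the coffee drinker must be in house 3.
House 1's drink must be cocoa (nothing else left).
From clue 1, the lacrosse player must be in house 2.
From clue 2, the basketball player must be in house 3.
By clue 5, the peony grower is in house 3.
House 2's flower must be poppy (nothing else left).
House 1's sport must be cricket (nothing else left).
That leaves sunflower as the flower for house 1.
So: house 1 = cocoa/sunflower/cricket, house 2 = beer/poppy/lacrosse, house 3 = coffee/peony/basketball.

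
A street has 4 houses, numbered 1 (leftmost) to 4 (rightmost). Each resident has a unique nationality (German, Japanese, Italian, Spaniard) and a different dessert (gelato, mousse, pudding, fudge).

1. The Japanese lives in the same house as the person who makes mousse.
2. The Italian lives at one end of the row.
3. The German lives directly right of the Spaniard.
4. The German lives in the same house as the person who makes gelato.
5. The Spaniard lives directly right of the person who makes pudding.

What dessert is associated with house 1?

pudding

The German is narrowed to house 3 or 4; consider each.
Placing it in house 4 leads to a contradiction, so it's in house 3.
By clue 3, the Spaniard is in house 2.
From clue 4, the person who makes gelato must be in house 3.
By clue 5, the person who makes pudding is in house 1.
Clue 1: the Japanese is in house 4.
From clue 1, the person who makes mousse must be in house 4.
House 1's nationality must be Italian (nothing else left).
That leaves fudge as the dessert for house 2.
So: house 1 = Italian/pudding, house 2 = Spaniard/fudge, house 3 = German/gelato, house 4 = Japanese/mousse.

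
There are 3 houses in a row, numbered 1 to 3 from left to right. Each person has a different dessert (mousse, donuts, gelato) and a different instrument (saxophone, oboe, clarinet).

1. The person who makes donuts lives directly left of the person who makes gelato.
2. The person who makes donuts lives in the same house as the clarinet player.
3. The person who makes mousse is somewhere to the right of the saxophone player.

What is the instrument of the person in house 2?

saxophone

House 1 dessert: only donuts fits.
House 3 instrument: only oboe fits.
By clue 1, the person who makes gelato is in house 2.
Clue 2 places the clarinet player in house 1.
House 3 dessert: only mousse fits.
That leaves saxophone as the instrument for house 2.
So: house 1 = donuts/clarinet, house 2 = gelato/saxophone, house 3 = mousse/oboe.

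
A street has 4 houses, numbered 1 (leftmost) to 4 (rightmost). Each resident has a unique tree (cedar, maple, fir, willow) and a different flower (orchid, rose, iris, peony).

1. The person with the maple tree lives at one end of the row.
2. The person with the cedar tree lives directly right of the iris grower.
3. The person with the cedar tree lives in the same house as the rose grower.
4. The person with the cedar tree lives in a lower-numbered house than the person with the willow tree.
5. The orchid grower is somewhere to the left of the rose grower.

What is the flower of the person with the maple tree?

So house 4 gets peony for flower.
House 3 flower: only rose fits.
The person with the cedar tree is in house 3 (clue 3).
Clue 4 places the person with the willow tree in house 4.
House 2's tree must be fir (nothing else left).
Clue 2 places the iris grower in house 2.
That leaves maple as the tree for house 1.
House 1's flower must be orchid (nothing else left).
So: house 1 = maple/orchid, house 2 = fir/iris, house 3 = cedar/rose, house 4 = willow/peony.

orchid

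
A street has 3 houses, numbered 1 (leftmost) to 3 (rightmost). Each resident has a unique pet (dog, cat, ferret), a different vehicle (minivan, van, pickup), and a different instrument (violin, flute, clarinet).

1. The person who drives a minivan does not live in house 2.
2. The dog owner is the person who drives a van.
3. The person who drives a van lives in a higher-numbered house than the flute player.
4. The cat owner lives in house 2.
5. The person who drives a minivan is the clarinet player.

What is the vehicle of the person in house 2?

Clue 4: the cat owner is in house 2.
From clue 2, the dog owner must be in house 3.
Clue 2: the person who drives a van is in house 3.
The only pet still possible for house 1 is ferret.
So house 2 gets pickup for vehicle.
From clue 5, the clarinet player must be in house 1.
So house 1 gets minivan for vehicle.
House 3's instrument must be violin (nothing else left).
House 2 instrument: only flute fits.
So: house 1 = ferret/minivan/clarinet, house 2 = cat/pickup/flute, house 3 = dog/van/violin.

pickup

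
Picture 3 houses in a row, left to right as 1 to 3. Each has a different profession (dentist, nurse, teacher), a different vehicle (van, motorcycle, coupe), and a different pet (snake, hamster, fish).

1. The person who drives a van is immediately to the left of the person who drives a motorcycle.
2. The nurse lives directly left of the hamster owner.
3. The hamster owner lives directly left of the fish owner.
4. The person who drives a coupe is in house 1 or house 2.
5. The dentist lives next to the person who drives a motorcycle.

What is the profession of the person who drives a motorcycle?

Clue 3: the hamster owner is in house 2.
From clue 3, the fish owner must be in house 3.
So house 3 gets motorcycle for vehicle.
The only pet still possible for house 1 is snake.
The person who drives a van is in house 2 (clue 1).
The nurse is in house 1 (clue 2).
The dentist is in house 2 (clue 5).
House 3 profession: only teacher fits.
That leaves coupe as the vehicle for house 1.
So: house 1 = nurse/coupe/snake, house 2 = dentist/van/hamster, house 3 = teacher/motorcycle/fish.

teacher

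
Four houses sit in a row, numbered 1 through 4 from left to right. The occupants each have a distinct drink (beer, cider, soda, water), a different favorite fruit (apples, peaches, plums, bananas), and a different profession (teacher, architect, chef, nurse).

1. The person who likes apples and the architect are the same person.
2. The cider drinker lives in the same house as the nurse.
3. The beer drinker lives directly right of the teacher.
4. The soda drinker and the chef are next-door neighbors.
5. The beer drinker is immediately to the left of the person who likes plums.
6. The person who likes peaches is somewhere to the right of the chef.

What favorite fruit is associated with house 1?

The beer drinker is narrowed to house 2 or 3; consider each.
Placing it in house 2 leads to a contradiction, so it's in house 3.
Clue 3: the teacher is in house 2.
From clue 5, the person who likes plums must be in house 4.
By clue 6, the chef is in house 1.
House 3 profession: only architect fits.
So house 4 gets nurse for profession.
Clue 1 places the person who likes apples in house 3.
Clue 2 places the cider drinker in house 4.
By clue 4, the soda drinker is in house 2.
The only drink still possible for house 1 is water.
That leaves bananas as the favorite fruit for house 1.
That leaves peaches as the favorite fruit for house 2.
So: house 1 = water/bananas/chef, house 2 = soda/peaches/teacher, house 3 = beer/apples/architect, house 4 = cider/plums/nurse.

bananas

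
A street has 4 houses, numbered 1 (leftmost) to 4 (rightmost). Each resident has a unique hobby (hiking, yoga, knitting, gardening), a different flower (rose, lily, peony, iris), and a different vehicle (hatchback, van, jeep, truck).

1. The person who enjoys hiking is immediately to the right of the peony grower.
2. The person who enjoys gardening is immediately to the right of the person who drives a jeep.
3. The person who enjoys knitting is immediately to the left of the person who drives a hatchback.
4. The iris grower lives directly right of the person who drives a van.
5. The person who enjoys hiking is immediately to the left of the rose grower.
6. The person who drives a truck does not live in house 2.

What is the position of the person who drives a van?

1

The person who enjoys hiking is narrowed to house 2 or 3; consider each.
Placing it in house 3 leads to a contradiction, so it's in house 2.
The peony grower is in house 1 (clue 1).
Clue 5: the rose grower is in house 3.
The person who enjoys gardening is narrowed to house 3 or 4; consider each.
Placing it in house 3 leads to a contradiction, so it's in house 4.
The person who drives a jeep is in house 3 (clue 2).
That leaves hatchback as the vehicle for house 2.
So house 4 gets truck for vehicle.
From clue 3, the person who enjoys knitting must be in house 1.
By clue 4, the iris grower is in house 2.
House 3 hobby: only yoga fits.
That leaves lily as the flower for house 4.
So house 1 gets van for vehicle.
So: house 1 = knitting/peony/van, house 2 = hiking/iris/hatchback, house 3 = yoga/rose/jeep, house 4 = gardening/lily/truck.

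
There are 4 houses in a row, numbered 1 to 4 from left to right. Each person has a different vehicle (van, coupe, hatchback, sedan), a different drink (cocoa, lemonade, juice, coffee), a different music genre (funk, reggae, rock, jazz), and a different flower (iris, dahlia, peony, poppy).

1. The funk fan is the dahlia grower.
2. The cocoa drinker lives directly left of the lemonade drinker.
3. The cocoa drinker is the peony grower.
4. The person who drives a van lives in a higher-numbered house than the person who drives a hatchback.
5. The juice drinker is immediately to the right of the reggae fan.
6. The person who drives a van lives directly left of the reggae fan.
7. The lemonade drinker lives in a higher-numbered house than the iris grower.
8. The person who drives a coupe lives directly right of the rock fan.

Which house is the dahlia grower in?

4

The person who drives a van is in house 2 (clue 6).
From clue 6, the reggae fan must be in house 3.
Clue 4 places the person who drives a hatchback in house 1.
By clue 5, the juice drinker is in house 4.
Clue 8 places the person who drives a coupe in house 3.
By clue 8, the rock fan is in house 2.
That leaves sedan as the vehicle for house 4.
So house 3 gets poppy for flower.
House 4's flower must be dahlia (nothing else left).
Clue 1 places the funk fan in house 4.
The only music genre still possible for house 1 is jazz.
The cocoa drinker is narrowed to house 1 or 2; consider each.
Placing it in house 1 leads to a contradiction, so it's in house 2.
The lemonade drinker is in house 3 (clue 2).
Clue 3 places the peony grower in house 2.
House 1's drink must be coffee (nothing else left).
So house 1 gets iris for flower.
So: house 1 = hatchback/coffee/jazz/iris, house 2 = van/cocoa/rock/peony, house 3 = coupe/lemonade/reggae/poppy, house 4 = sedan/juice/funk/dahlia.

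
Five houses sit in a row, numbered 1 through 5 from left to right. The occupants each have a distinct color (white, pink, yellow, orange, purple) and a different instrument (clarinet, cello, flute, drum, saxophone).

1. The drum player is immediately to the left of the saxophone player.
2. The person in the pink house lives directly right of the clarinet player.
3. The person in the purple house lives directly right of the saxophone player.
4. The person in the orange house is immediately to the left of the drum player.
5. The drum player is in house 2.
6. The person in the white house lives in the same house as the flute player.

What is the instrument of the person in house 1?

clarinet

Clue 5 places the drum player in house 2.
The saxophone player is in house 3 (clue 1).
By clue 3, the person in the purple house is in house 4.
From clue 4, the person in the orange house must be in house 1.
From clue 6, the person in the white house must be in house 5.
Clue 6: the flute player is in house 5.
House 2 color: only pink fits.
The only color still possible for house 3 is yellow.
From clue 2, the clarinet player must be in house 1.
House 4 instrument: only cello fits.
So: house 1 = orange/clarinet, house 2 = pink/drum, house 3 = yellow/saxophone, house 4 = purple/cello, house 5 = white/flute.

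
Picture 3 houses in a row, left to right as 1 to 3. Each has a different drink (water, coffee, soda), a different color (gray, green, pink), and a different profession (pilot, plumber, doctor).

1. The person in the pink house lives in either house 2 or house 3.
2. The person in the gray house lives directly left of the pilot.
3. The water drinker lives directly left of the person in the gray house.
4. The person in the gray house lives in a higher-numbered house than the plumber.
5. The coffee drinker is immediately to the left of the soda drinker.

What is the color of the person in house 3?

Clue 3: the water drinker is in house 1.
By clue 3, the person in the gray house is in house 2.
The plumber is in house 1 (clue 4).
That leaves coffee as the drink for house 2.
The only drink still possible for house 3 is soda.
That leaves green as the color for house 1.
So house 3 gets pink for color.
By clue 2, the pilot is in house 3.
The only profession still possible for house 2 is doctor.
So: house 1 = water/green/plumber, house 2 = coffee/gray/doctor, house 3 = soda/pink/pilot.

pink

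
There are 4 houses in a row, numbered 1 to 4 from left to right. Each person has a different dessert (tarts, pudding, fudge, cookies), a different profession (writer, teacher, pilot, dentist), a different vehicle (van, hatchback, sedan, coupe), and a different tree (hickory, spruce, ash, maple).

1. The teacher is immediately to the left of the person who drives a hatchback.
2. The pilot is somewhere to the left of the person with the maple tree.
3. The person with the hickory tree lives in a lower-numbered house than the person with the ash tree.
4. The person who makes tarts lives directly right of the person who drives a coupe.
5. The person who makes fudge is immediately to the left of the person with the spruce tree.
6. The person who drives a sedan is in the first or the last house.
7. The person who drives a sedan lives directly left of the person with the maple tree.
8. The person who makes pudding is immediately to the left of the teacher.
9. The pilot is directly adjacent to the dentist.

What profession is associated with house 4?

writer

From clue 7, the person who drives a sedan must be in house 1.
By clue 7, the person with the maple tree is in house 2.
The only tree still possible for house 1 is hickory.
By clue 2, the pilot is in house 1.
Clue 9 places the dentist in house 2.
House 4 profession: only writer fits.
Clue 1: the person who drives a hatchback is in house 4.
By clue 8, the person who makes pudding is in house 2.
So house 1 gets cookies for dessert.
That leaves fudge as the dessert for house 3.
House 4 dessert: only tarts fits.
So house 3 gets teacher for profession.
Clue 4: the person who drives a coupe is in house 3.
Clue 5 places the person with the spruce tree in house 4.
The only vehicle still possible for house 2 is van.
House 3 tree: only ash fits.
So: house 1 = cookies/pilot/sedan/hickory, house 2 = pudding/dentist/van/maple, house 3 = fudge/teacher/coupe/ash, house 4 = tarts/writer/hatchback/spruce.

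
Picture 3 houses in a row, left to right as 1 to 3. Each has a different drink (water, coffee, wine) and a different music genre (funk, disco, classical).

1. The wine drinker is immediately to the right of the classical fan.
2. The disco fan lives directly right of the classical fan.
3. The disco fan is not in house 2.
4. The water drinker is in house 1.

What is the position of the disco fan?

Clue 3 places the disco fan in house 3.
Clue 4: the water drinker is in house 1.
The classical fan is in house 2 (clue 2).
The only music genre still possible for house 1 is funk.
The wine drinker is in house 3 (clue 1).
House 2's drink must be coffee (nothing else left).
So: house 1 = water/funk, house 2 = coffee/classical, house 3 = wine/disco.

3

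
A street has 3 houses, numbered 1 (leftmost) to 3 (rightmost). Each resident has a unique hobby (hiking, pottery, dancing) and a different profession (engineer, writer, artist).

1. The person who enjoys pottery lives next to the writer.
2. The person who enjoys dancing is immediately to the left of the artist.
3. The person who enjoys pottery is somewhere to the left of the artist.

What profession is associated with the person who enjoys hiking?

artist

House 3 hobby: only hiking fits.
The person who enjoys dancing is narrowed to house 1 or 2; consider each.
Placing it in house 1 leads to a contradiction, so it's in house 2.
From clue 2, the artist must be in house 3.
House 1's hobby must be pottery (nothing else left).
From clue 1, the writer must be in house 2.
The only profession still possible for house 1 is engineer.
So: house 1 = pottery/engineer, house 2 = dancing/writer, house 3 = hiking/artist.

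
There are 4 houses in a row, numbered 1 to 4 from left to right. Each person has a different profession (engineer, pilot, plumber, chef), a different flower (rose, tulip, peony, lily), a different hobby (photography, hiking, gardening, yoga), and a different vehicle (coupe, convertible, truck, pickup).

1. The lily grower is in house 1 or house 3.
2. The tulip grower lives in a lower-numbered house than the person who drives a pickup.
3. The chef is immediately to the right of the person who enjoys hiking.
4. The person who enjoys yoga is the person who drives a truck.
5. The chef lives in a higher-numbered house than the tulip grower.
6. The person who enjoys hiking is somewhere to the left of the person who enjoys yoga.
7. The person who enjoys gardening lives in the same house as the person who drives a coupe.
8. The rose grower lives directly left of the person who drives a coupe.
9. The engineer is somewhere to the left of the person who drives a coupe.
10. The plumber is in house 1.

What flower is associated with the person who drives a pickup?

From clue 10, the plumber must be in house 1.
House 4's flower must be peony (nothing else left).
So house 1 gets convertible for vehicle.
The engineer is narrowed to house 2 or 3; consider each.
Placing it in house 3 leads to a contradiction, so it's in house 2.
House 1's hobby must be photography (nothing else left).
House 2 hobby: only hiking fits.
By clue 3, the chef is in house 3.
The only profession still possible for house 4 is pilot.
So house 2 gets pickup for vehicle.
Clue 2: the tulip grower is in house 1.
The only flower still possible for house 2 is rose.
House 3 flower: only lily fits.
The person who drives a coupe is in house 3 (clue 8).
So house 4 gets truck for vehicle.
Clue 4 places the person who enjoys yoga in house 4.
By clue 7, the person who enjoys gardening is in house 3.
So: house 1 = plumber/tulip/photography/convertible, house 2 = engineer/rose/hiking/pickup, house 3 = chef/lily/gardening/coupe, house 4 = pilot/peony/yoga/truck.

rose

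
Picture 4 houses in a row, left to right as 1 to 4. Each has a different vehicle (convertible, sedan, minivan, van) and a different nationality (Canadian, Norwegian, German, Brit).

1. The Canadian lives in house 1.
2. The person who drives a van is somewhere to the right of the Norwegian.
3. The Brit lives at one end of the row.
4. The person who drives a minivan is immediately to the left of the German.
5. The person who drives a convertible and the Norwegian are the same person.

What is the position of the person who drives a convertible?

By clue 1, the Canadian is in house 1.
So house 4 gets Brit for nationality.
The person who drives a convertible is narrowed to house 2 or 3; consider each.
Placing it in house 2 leads to a contradiction, so it's in house 3.
The Norwegian is in house 3 (clue 5).
House 4's vehicle must be van (nothing else left).
House 2's nationality must be German (nothing else left).
The person who drives a minivan is in house 1 (clue 4).
So house 2 gets sedan for vehicle.
So: house 1 = minivan/Canadian, house 2 = sedan/German, house 3 = convertible/Norwegian, house 4 = van/Brit.

3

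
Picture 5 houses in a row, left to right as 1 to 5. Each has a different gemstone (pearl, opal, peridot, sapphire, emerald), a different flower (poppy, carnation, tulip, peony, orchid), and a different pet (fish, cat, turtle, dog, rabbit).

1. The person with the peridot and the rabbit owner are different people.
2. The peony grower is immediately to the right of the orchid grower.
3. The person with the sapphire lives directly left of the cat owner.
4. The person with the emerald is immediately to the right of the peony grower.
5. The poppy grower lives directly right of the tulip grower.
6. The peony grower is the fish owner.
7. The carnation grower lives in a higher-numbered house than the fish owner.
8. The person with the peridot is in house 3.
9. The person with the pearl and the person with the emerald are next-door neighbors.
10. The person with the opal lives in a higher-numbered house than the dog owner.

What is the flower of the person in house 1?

By clue 8, the person with the peridot is in house 3.
House 1 gemstone: only sapphire fits.
By clue 3, the cat owner is in house 2.
House 2's gemstone must be opal (nothing else left).
Clue 10 places the dog owner in house 1.
House 1's flower must be tulip (nothing else left).
Clue 5: the poppy grower is in house 2.
So house 3 gets orchid for flower.
House 5's flower must be carnation (nothing else left).
The person with the emerald is in house 5 (clue 4).
Clue 6: the fish owner is in house 4.
The person with the pearl is in house 4 (clue 9).
House 4 flower: only peony fits.
So house 3 gets turtle for pet.
The only pet still possible for house 5 is rabbit.
So: house 1 = sapphire/tulip/dog, house 2 = opal/poppy/cat, house 3 = peridot/orchid/turtle, house 4 = pearl/peony/fish, house 5 = emerald/carnation/rabbit.

tulip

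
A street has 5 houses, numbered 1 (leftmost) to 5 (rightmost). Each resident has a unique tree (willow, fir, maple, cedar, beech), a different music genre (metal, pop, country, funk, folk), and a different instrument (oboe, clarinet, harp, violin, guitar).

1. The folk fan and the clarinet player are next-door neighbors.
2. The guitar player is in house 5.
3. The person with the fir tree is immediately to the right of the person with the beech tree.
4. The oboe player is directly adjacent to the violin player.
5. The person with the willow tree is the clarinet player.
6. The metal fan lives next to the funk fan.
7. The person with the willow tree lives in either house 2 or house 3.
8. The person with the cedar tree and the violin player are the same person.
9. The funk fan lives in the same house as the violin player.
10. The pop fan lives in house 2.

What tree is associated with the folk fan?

maple

Clue 2 places the guitar player in house 5.
Clue 10 places the pop fan in house 2.
That leaves harp as the instrument for house 1.
The person with the cedar tree is narrowed to house 3 or 4; consider each.
Placing it in house 4 leads to a contradiction, so it's in house 3.
From clue 8, the violin player must be in house 3.
The funk fan is in house 3 (clue 9).
The only instrument still possible for house 4 is oboe.
Clue 1: the folk fan is in house 1.
Clue 6 places the metal fan in house 4.
That leaves willow as the tree for house 2.
So house 5 gets fir for tree.
The only music genre still possible for house 5 is country.
House 2 instrument: only clarinet fits.
Clue 3: the person with the beech tree is in house 4.
The only tree still possible for house 1 is maple.
So: house 1 = maple/folk/harp, house 2 = willow/pop/clarinet, house 3 = cedar/funk/violin, house 4 = beech/metal/oboe, house 5 = fir/country/guitar.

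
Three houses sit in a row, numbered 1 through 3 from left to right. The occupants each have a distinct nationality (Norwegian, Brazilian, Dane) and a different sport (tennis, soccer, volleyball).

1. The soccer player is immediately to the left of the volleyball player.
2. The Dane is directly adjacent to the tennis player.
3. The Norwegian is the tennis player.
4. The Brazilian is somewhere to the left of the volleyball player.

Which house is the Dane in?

The Brazilian is narrowed to house 1 or 2; consider each.
Placing it in house 2 leads to a contradiction, so it's in house 1.
The only sport still possible for house 1 is soccer.
Clue 1 places the volleyball player in house 2.
The only sport still possible for house 3 is tennis.
Clue 2: the Dane is in house 2.
Clue 3 places the Norwegian in house 3.
So: house 1 = Brazilian/soccer, house 2 = Dane/volleyball, house 3 = Norwegian/tennis.

2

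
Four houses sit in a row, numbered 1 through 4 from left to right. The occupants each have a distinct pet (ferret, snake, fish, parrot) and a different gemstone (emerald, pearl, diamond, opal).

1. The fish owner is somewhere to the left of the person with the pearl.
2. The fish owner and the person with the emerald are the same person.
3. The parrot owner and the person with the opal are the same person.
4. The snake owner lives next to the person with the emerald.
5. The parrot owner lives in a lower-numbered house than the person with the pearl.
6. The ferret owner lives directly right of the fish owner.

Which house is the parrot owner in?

The ferret owner is narrowed to house 2 or 3 or 4; consider each.
Placing it in house 2 and house 3 leads to a contradiction, so it's in house 4.
By clue 6, the fish owner is in house 3.
By clue 1, the person with the pearl is in house 4.
Clue 2: the person with the emerald is in house 3.
From clue 4, the snake owner must be in house 2.
So house 1 gets parrot for pet.
From clue 3, the person with the opal must be in house 1.
House 2's gemstone must be diamond (nothing else left).
So: house 1 = parrot/opal, house 2 = snake/diamond, house 3 = fish/emerald, house 4 = ferret/pearl.

1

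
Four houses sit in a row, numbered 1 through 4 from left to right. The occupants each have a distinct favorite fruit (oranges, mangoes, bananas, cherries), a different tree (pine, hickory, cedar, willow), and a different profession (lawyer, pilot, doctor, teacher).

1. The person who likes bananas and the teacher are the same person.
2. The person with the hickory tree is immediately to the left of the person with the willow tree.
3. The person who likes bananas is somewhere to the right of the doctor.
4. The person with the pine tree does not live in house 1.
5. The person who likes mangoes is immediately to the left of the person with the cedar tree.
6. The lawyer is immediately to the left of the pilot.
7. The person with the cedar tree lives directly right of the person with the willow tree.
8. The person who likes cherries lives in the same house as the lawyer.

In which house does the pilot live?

That leaves hickory as the tree for house 1.
Clue 2: the person with the willow tree is in house 2.
The person with the cedar tree is in house 3 (clue 7).
That leaves pine as the tree for house 4.
The person who likes mangoes is in house 2 (clue 5).
The person who likes bananas is narrowed to house 3 or 4; consider each.
Placing it in house 3 leads to a contradiction, so it's in house 4.
By clue 1, the teacher is in house 4.
By clue 6, the lawyer is in house 1.
Clue 8: the person who likes cherries is in house 1.
The only favorite fruit still possible for house 3 is oranges.
So house 2 gets pilot for profession.
House 3's profession must be doctor (nothing else left).
So: house 1 = cherries/hickory/lawyer, house 2 = mangoes/willow/pilot, house 3 = oranges/cedar/doctor, house 4 = bananas/pine/teacher.

2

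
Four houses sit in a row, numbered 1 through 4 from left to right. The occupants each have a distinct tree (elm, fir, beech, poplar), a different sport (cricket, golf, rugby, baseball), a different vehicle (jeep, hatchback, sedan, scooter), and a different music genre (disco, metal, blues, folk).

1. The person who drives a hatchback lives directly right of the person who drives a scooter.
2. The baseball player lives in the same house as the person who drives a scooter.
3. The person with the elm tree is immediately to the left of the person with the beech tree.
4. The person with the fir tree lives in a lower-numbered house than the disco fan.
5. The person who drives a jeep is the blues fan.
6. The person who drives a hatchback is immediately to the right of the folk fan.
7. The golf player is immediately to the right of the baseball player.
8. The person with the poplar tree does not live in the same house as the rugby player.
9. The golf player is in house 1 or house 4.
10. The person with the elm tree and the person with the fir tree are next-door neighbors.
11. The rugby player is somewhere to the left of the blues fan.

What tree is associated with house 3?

beech

Clue 9: the golf player is in house 4.
Clue 7 places the baseball player in house 3.
From clue 2, the person who drives a scooter must be in house 3.
So house 1 gets sedan for vehicle.
The person who drives a hatchback is in house 4 (clue 1).
The folk fan is in house 3 (clue 6).
House 2 vehicle: only jeep fits.
House 1 music genre: only metal fits.
Clue 5: the blues fan is in house 2.
The rugby player is in house 1 (clue 11).
So house 2 gets cricket for sport.
House 4 music genre: only disco fits.
The person with the beech tree is narrowed to house 2 or 3 or 4; consider each.
Placing it in house 2 and house 4 leads to a contradiction, so it's in house 3.
By clue 3, the person with the elm tree is in house 2.
The only tree still possible for house 1 is fir.
So house 4 gets poplar for tree.
So: house 1 = fir/rugby/sedan/metal, house 2 = elm/cricket/jeep/blues, house 3 = beech/baseball/scooter/folk, house 4 = poplar/golf/hatchback/disco.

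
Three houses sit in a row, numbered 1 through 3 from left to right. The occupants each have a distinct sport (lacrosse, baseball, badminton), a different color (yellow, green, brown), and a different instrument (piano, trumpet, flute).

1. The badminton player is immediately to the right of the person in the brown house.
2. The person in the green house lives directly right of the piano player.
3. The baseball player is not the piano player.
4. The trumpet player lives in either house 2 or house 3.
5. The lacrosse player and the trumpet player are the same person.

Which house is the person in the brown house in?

That leaves baseball as the sport for house 1.
Clue 3: the piano player is in house 2.
The only instrument still possible for house 1 is flute.
That leaves trumpet as the instrument for house 3.
Clue 2: the person in the green house is in house 3.
From clue 5, the lacrosse player must be in house 3.
The only sport still possible for house 2 is badminton.
The person in the brown house is in house 1 (clue 1).
That leaves yellow as the color for house 2.
So: house 1 = baseball/brown/flute, house 2 = badminton/yellow/piano, house 3 = lacrosse/green/trumpet.

1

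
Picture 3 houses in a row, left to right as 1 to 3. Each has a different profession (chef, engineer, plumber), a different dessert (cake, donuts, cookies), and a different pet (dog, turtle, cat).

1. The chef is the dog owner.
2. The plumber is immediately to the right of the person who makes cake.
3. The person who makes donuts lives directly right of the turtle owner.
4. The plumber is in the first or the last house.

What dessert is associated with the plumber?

donuts

Clue 4: the plumber is in house 3.
Clue 2 places the person who makes cake in house 2.
The only dessert still possible for house 1 is cookies.
House 3 dessert: only donuts fits.
House 3's pet must be cat (nothing else left).
Clue 3 places the turtle owner in house 2.
The only pet still possible for house 1 is dog.
Clue 1 places the chef in house 1.
So house 2 gets engineer for profession.
So: house 1 = chef/cookies/dog, house 2 = engineer/cake/turtle, house 3 = plumber/donuts/cat.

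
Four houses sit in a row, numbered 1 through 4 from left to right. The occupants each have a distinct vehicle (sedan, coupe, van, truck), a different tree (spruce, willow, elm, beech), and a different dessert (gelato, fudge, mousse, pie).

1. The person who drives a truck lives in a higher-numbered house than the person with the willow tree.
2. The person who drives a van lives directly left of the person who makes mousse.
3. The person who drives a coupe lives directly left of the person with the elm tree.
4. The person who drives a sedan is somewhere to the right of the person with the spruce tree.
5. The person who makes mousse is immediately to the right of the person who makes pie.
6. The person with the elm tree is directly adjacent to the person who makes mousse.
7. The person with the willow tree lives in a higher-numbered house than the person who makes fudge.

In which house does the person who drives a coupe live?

1

The person who drives a truck is narrowed to house 3 or 4; consider each.
Placing it in house 3 leads to a contradiction, so it's in house 4.
The person who drives a sedan is narrowed to house 2 or 3; consider each.
Placing it in house 2 leads to a contradiction, so it's in house 3.
House 4's tree must be beech (nothing else left).
That leaves gelato as the dessert for house 4.
So house 1 gets spruce for tree.
House 3's dessert must be mousse (nothing else left).
By clue 2, the person who drives a van is in house 2.
Clue 5 places the person who makes pie in house 2.
From clue 6, the person with the elm tree must be in house 2.
That leaves coupe as the vehicle for house 1.
The only tree still possible for house 3 is willow.
So house 1 gets fudge for dessert.
So: house 1 = coupe/spruce/fudge, house 2 = van/elm/pie, house 3 = sedan/willow/mousse, house 4 = truck/beech/gelato.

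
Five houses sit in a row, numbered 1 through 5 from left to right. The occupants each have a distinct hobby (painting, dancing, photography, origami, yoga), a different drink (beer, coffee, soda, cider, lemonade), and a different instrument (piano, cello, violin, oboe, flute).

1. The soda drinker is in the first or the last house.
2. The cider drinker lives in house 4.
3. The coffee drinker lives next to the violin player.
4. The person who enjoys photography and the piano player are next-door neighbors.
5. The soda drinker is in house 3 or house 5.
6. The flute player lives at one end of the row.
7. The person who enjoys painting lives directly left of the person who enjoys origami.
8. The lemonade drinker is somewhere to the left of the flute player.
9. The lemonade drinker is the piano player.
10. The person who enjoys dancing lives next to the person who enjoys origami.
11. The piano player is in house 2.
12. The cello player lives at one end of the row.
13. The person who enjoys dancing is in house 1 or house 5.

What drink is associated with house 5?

Clue 2: the cider drinker is in house 4.
The soda drinker is in house 5 (clue 5).
Clue 8 places the flute player in house 5.
From clue 11, the piano player must be in house 2.
The lemonade drinker is in house 2 (clue 9).
The only drink still possible for house 1 is beer.
The only drink still possible for house 3 is coffee.
So house 1 gets cello for instrument.
Clue 3: the violin player is in house 4.
That leaves oboe as the instrument for house 3.
The person who enjoys dancing is narrowed to house 1 or 5; consider each.
Placing it in house 1 leads to a contradiction, so it's in house 5.
Clue 10 places the person who enjoys origami in house 4.
House 2 hobby: only yoga fits.
Clue 7: the person who enjoys painting is in house 3.
So house 1 gets photography for hobby.
So: house 1 = photography/beer/cello, house 2 = yoga/lemonade/piano, house 3 = painting/coffee/oboe, house 4 = origami/cider/violin, house 5 = dancing/soda/flute.

soda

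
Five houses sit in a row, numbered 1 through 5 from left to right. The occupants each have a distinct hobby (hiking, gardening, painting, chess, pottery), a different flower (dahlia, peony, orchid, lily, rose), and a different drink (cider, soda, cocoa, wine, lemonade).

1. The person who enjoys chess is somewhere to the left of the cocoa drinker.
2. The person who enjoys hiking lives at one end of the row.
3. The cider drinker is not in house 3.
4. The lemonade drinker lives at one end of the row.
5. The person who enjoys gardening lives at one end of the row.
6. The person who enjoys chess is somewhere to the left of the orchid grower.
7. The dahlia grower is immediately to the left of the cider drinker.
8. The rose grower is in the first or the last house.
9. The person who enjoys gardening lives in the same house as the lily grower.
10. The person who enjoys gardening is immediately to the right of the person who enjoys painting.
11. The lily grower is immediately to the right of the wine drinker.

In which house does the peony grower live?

Clue 10: the person who enjoys gardening is in house 5.
Clue 10 places the person who enjoys painting in house 4.
Clue 11: the lily grower is in house 5.
From clue 11, the wine drinker must be in house 4.
The only flower still possible for house 1 is rose.
From clue 7, the dahlia grower must be in house 4.
Clue 7 places the cider drinker in house 5.
That leaves hiking as the hobby for house 1.
That leaves lemonade as the drink for house 1.
By clue 1, the person who enjoys chess is in house 2.
From clue 1, the cocoa drinker must be in house 3.
Clue 6 places the orchid grower in house 3.
House 3 hobby: only pottery fits.
So house 2 gets peony for flower.
The only drink still possible for house 2 is soda.
So: house 1 = hiking/rose/lemonade, house 2 = chess/peony/soda, house 3 = pottery/orchid/cocoa, house 4 = painting/dahlia/wine, house 5 = gardening/lily/cider.

2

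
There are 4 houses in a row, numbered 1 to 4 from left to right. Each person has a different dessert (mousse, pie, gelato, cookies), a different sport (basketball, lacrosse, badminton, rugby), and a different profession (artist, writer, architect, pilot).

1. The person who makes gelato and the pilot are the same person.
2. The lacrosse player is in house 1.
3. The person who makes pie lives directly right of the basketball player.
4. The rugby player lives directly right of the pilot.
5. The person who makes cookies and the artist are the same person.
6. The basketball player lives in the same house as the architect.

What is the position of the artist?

By clue 2, the lacrosse player is in house 1.
The person who makes pie is narrowed to house 3 or 4; consider each.
Placing it in house 3 leads to a contradiction, so it's in house 4.
From clue 3, the basketball player must be in house 3.
Clue 6: the architect is in house 3.
Clue 4 places the rugby player in house 2.
Clue 4 places the pilot in house 1.
The only dessert still possible for house 3 is mousse.
House 4 sport: only badminton fits.
House 4's profession must be writer (nothing else left).
By clue 1, the person who makes gelato is in house 1.
The person who makes cookies is in house 2 (clue 5).
House 2's profession must be artist (nothing else left).
So: house 1 = gelato/lacrosse/pilot, house 2 = cookies/rugby/artist, house 3 = mousse/basketball/architect, house 4 = pie/badminton/writer.

2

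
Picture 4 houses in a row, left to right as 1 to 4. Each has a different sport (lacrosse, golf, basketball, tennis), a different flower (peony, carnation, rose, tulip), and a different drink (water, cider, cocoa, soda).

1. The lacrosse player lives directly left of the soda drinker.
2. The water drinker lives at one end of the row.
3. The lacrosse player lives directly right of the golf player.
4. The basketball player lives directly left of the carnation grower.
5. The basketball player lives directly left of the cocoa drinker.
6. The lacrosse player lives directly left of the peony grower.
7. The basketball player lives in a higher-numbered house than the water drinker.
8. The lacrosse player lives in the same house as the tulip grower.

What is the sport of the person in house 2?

From clue 7, the water drinker must be in house 1.
House 4's sport must be tennis (nothing else left).
So house 1 gets rose for flower.
That leaves golf as the sport for house 1.
So house 2 gets tulip for flower.
So house 2 gets cider for drink.
Clue 3 places the lacrosse player in house 2.
From clue 6, the peony grower must be in house 3.
That leaves basketball as the sport for house 3.
The only flower still possible for house 4 is carnation.
By clue 1, the soda drinker is in house 3.
The cocoa drinker is in house 4 (clue 5).
So: house 1 = golf/rose/water, house 2 = lacrosse/tulip/cider, house 3 = basketball/peony/soda, house 4 = tennis/carnation/cocoa.

lacrosse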